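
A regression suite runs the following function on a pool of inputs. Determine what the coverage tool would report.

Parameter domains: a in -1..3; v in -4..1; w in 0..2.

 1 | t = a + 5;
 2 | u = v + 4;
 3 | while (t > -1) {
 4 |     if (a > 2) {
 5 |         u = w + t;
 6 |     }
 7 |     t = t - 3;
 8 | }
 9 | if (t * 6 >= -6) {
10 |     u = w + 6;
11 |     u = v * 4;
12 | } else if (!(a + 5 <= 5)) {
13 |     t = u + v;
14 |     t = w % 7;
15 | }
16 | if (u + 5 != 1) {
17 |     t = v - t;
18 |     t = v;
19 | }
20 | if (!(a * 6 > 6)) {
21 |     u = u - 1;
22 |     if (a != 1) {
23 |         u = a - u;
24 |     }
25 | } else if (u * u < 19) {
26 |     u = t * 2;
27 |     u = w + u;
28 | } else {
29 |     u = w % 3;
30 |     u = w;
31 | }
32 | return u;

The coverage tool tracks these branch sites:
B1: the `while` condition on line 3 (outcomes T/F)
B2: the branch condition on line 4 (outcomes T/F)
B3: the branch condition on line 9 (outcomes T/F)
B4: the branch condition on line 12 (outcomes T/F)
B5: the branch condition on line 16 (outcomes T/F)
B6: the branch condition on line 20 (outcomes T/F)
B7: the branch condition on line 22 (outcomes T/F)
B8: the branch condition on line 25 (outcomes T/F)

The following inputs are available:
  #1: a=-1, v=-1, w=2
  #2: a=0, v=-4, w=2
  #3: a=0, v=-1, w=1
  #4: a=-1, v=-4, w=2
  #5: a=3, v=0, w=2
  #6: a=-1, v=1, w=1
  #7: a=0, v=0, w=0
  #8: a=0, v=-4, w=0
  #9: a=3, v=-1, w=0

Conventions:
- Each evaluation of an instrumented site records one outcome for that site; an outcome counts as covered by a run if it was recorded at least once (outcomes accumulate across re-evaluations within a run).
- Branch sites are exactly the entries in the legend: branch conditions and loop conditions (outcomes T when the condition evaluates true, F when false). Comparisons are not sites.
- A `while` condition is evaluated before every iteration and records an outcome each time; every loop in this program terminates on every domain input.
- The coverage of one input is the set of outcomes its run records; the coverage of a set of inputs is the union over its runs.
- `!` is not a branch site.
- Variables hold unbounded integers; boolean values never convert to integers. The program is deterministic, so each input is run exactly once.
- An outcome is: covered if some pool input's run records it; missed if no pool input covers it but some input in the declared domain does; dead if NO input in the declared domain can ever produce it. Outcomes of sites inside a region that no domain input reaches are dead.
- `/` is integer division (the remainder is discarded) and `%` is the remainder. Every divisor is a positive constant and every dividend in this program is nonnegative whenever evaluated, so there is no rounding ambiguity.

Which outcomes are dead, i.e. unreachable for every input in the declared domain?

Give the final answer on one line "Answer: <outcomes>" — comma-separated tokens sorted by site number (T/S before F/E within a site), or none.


checking every outcome against all 90 domain inputs:
  reachable outcomes have witnesses, e.g. B1=T (e.g. a=-1, v=-4, w=0), B1=F (e.g. a=-1, v=-4, w=0), B2=T (e.g. a=3, v=-4, w=0), B2=F (e.g. a=-1, v=-4, w=0)
Answer: none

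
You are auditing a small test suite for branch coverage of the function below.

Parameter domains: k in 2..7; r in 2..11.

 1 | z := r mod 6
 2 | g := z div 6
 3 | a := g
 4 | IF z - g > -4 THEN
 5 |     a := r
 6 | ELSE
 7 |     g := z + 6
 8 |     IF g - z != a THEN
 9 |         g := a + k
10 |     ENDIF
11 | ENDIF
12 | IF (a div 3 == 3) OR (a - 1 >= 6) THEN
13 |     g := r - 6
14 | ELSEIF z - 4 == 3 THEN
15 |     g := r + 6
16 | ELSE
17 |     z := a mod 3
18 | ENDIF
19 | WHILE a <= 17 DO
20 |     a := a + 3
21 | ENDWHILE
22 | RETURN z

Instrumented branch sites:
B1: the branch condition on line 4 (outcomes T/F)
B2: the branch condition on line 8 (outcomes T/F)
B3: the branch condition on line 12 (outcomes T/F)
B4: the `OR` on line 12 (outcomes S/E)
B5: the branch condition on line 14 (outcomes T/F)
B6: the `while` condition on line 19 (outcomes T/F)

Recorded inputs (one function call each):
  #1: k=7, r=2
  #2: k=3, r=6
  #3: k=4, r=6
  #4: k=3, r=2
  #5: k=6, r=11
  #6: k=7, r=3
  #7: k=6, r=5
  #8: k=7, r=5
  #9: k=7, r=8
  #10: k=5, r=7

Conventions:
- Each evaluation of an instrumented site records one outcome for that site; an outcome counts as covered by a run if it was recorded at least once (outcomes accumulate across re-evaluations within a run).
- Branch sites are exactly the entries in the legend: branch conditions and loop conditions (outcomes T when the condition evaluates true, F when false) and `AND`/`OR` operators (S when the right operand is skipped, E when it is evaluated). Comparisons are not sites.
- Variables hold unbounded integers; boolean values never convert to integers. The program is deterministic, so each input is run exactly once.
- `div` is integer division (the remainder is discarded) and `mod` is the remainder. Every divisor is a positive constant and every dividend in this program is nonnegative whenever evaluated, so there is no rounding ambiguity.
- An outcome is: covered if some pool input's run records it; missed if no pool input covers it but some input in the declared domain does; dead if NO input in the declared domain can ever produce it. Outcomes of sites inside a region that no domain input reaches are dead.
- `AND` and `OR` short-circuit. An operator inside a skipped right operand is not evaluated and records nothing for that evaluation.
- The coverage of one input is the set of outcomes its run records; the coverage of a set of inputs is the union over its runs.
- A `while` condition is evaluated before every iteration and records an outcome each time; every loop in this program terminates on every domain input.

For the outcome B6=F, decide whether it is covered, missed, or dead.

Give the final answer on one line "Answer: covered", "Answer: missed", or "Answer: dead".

B6=F is recorded by pool input(s) 1, 2, 3, 4, 5, 6, 7, 8, 9, 10 -> covered

Answer: covered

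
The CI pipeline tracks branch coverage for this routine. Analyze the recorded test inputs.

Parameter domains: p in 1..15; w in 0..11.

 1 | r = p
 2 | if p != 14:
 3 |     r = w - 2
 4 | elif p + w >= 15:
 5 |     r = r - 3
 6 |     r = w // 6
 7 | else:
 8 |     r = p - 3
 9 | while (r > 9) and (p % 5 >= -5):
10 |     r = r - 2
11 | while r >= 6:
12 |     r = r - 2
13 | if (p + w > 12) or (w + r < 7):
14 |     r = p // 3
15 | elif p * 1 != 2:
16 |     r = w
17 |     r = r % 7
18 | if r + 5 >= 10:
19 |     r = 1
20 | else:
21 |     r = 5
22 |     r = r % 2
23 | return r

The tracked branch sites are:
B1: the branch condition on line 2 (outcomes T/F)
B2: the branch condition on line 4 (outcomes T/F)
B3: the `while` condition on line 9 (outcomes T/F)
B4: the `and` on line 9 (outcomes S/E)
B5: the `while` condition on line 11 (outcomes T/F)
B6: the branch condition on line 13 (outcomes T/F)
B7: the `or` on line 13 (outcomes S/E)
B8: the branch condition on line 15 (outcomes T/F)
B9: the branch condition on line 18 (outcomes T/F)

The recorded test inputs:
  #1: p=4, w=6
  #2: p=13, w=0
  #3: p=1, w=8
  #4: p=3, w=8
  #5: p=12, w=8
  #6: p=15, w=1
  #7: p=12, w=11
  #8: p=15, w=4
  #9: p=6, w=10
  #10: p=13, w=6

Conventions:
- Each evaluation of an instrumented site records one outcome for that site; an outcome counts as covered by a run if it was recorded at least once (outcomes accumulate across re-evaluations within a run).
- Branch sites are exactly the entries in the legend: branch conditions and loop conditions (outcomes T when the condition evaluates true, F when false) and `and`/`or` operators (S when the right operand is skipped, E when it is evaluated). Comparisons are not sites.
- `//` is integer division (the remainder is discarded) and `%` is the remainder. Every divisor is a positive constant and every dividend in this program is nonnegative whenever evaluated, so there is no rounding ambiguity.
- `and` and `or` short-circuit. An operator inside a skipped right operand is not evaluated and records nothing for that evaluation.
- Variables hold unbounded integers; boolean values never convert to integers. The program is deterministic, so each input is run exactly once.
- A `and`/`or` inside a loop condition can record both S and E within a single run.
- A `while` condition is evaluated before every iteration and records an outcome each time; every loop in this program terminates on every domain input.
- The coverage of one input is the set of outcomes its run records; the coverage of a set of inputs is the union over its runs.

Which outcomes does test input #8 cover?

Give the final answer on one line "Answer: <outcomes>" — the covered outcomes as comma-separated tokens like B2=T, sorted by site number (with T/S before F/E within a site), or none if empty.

Running input #8 (p=15, w=4), event by event:
  B1->T, B4->S, B3->F, B5->F, B7->S, B6->T, B9->T
as a set, this run covers: B1=T, B3=F, B4=S, B5=F, B6=T, B7=S, B9=T

Answer: B1=T, B3=F, B4=S, B5=F, B6=T, B7=S, B9=T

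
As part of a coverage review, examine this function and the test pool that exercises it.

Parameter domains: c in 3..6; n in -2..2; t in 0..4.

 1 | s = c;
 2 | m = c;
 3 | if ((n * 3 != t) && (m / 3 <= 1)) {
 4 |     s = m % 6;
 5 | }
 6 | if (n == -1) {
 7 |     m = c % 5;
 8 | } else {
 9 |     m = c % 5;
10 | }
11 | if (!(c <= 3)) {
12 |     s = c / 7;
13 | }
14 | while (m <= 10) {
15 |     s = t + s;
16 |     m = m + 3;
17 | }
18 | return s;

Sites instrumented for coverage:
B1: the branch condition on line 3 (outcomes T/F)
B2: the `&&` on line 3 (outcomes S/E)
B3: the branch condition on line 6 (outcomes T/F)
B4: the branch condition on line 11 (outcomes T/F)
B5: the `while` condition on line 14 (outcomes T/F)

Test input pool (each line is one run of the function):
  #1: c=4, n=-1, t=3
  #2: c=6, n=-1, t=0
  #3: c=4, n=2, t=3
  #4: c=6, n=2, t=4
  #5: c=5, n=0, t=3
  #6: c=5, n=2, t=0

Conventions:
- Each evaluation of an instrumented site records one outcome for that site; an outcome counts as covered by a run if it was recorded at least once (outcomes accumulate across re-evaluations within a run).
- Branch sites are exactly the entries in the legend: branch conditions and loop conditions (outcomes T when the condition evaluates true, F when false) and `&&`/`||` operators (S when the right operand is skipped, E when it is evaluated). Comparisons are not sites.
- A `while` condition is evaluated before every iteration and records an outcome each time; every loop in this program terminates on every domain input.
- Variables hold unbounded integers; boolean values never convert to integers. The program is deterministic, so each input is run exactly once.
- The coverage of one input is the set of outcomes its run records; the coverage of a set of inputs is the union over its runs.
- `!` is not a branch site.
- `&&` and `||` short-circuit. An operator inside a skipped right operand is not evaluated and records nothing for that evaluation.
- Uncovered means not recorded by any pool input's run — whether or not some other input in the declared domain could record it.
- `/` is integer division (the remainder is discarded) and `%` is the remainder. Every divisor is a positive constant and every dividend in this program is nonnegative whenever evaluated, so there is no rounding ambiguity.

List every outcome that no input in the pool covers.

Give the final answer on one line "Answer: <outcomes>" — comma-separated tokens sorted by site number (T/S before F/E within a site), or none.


test 1 (c=4, n=-1, t=3) fires B2->E, B1->T, B3->T, B4->T, B5->T, B5->T, B5->T, B5->F; hits B1=T, B2=E, B3=T, B4=T, B5=T, B5=F
test 2 (c=6, n=-1, t=0) fires B2->E, B1->F, B3->T, B4->T, B5->T, B5->T, B5->T, B5->T, B5->F; hits B1=F, B2=E, B3=T, B4=T, B5=T, B5=F
test 3 (c=4, n=2, t=3) fires B2->E, B1->T, B3->F, B4->T, B5->T, B5->T, B5->T, B5->F; hits B1=T, B2=E, B3=F, B4=T, B5=T, B5=F
test 4 (c=6, n=2, t=4) fires B2->E, B1->F, B3->F, B4->T, B5->T, B5->T, B5->T, B5->T, B5->F; hits B1=F, B2=E, B3=F, B4=T, B5=T, B5=F
test 5 (c=5, n=0, t=3) fires B2->E, B1->T, B3->F, B4->T, B5->T, B5->T, B5->T, B5->T, B5->F; hits B1=T, B2=E, B3=F, B4=T, B5=T, B5=F
test 6 (c=5, n=2, t=0) fires B2->E, B1->T, B3->F, B4->T, B5->T, B5->T, B5->T, B5->T, B5->F; hits B1=T, B2=E, B3=F, B4=T, B5=T, B5=F
union over the pool: B1=T, B1=F, B2=E, B3=T, B3=F, B4=T, B5=T, B5=F
uncovered (2 of 10): B2=S, B4=F
Answer: B2=S, B4=F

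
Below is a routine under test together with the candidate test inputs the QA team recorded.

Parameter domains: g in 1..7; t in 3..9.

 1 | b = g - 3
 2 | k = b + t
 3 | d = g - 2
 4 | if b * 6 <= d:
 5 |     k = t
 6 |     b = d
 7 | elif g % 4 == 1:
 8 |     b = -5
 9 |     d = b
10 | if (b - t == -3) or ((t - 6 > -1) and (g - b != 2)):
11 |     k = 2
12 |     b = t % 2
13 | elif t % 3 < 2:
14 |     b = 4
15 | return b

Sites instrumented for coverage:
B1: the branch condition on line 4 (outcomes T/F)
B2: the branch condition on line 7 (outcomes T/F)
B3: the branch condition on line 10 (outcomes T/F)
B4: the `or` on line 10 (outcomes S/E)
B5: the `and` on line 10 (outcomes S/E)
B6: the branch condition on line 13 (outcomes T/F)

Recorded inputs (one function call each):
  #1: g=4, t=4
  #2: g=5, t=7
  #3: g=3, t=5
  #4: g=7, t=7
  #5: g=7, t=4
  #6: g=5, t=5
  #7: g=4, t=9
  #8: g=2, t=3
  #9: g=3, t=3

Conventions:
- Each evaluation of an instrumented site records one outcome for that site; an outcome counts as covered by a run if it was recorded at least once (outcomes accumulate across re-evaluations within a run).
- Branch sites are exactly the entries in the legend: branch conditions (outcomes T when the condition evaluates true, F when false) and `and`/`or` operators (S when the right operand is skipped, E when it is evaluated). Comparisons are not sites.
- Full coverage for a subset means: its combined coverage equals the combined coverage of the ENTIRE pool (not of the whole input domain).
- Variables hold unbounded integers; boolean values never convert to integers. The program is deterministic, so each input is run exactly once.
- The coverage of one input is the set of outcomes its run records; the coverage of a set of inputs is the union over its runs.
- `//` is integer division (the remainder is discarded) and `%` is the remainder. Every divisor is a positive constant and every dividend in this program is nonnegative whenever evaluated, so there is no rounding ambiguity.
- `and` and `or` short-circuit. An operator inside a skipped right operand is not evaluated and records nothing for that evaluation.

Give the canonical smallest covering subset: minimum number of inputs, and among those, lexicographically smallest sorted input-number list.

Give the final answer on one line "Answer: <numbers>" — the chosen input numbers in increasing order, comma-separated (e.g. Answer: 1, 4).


input #1 (g=4, t=4): covers B1=F, B2=F, B3=T, B4=S
input #2 (g=5, t=7): covers B1=F, B2=T, B3=T, B4=E, B5=E
input #3 (g=3, t=5): covers B1=T, B3=F, B4=E, B5=S, B6=F
input #4 (g=7, t=7): covers B1=F, B2=F, B3=T, B4=S
input #5 (g=7, t=4): covers B1=F, B2=F, B3=F, B4=E, B5=S, B6=T
input #6 (g=5, t=5): covers B1=F, B2=T, B3=F, B4=E, B5=S, B6=F
input #7 (g=4, t=9): covers B1=F, B2=F, B3=T, B4=E, B5=E
input #8 (g=2, t=3): covers B1=T, B3=T, B4=S
input #9 (g=3, t=3): covers B1=T, B3=F, B4=E, B5=S, B6=T
together the pool reaches 12 outcomes: B1=T, B1=F, B2=T, B2=F, B3=T, B3=F, B4=S, B4=E, B5=S, B5=E, B6=T, B6=F
no size-1 subset reaches all 12 outcomes (best union: 6/12)
no size-2 subset reaches all 12 outcomes (best union: 9/12)
no size-3 subset reaches all 12 outcomes (best union: 11/12)
size 4: inputs {1, 2, 3, 5} cover all 12 outcomes, and no lexicographically smaller subset of this size does
Answer: 1, 2, 3, 5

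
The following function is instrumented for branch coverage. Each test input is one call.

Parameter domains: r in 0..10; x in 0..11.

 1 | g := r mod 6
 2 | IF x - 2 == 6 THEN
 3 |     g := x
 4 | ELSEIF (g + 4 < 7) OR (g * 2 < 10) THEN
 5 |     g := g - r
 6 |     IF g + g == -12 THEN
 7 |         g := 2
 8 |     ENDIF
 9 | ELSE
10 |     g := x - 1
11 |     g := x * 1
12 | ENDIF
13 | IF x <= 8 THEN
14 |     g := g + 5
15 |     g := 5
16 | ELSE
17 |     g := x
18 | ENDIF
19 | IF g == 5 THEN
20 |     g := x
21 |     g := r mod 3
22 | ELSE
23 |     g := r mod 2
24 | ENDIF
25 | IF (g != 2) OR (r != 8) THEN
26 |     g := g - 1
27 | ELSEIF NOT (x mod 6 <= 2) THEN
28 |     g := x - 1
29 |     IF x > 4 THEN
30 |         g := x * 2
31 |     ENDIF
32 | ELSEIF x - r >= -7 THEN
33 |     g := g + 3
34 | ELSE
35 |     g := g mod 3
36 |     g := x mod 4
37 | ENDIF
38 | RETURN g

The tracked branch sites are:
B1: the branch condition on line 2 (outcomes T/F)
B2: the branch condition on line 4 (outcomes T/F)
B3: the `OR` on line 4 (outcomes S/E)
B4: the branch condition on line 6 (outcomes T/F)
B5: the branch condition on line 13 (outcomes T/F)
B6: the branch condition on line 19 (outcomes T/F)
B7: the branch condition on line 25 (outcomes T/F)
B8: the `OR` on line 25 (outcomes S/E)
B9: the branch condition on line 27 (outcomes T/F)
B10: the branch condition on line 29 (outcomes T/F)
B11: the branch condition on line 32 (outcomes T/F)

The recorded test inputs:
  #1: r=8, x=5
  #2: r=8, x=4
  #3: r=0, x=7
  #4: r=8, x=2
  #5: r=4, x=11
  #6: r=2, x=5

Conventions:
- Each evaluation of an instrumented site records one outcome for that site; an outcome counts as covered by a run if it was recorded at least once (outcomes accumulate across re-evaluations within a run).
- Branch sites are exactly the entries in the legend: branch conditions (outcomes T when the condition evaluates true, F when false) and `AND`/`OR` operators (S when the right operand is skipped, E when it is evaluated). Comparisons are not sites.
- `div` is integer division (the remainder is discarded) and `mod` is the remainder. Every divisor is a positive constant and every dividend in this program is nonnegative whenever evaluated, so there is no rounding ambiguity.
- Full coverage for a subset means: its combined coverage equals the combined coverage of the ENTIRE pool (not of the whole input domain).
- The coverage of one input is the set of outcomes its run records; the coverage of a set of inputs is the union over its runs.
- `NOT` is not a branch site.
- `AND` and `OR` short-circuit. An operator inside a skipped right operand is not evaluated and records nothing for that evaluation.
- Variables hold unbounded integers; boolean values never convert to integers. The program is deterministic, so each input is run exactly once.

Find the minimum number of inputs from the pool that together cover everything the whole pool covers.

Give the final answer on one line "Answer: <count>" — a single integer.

run #1 (r=8, x=5) runs B1->F, B3->S, B2->T, B4->T, B5->T, B6->T, B8->E, B7->F, B9->T, B10->T; records B1=F, B2=T, B3=S, B4=T, B5=T, B6=T, B7=F, B8=E, B9=T, B10=T
run #2 (r=8, x=4) runs B1->F, B3->S, B2->T, B4->T, B5->T, B6->T, B8->E, B7->F, B9->T, B10->F; records B1=F, B2=T, B3=S, B4=T, B5=T, B6=T, B7=F, B8=E, B9=T, B10=F
run #3 (r=0, x=7) runs B1->F, B3->S, B2->T, B4->F, B5->T, B6->T, B8->S, B7->T; records B1=F, B2=T, B3=S, B4=F, B5=T, B6=T, B7=T, B8=S
run #4 (r=8, x=2) runs B1->F, B3->S, B2->T, B4->T, B5->T, B6->T, B8->E, B7->F, B9->F, B11->T; records B1=F, B2=T, B3=S, B4=T, B5=T, B6=T, B7=F, B8=E, B9=F, B11=T
run #5 (r=4, x=11) runs B1->F, B3->E, B2->T, B4->F, B5->F, B6->F, B8->S, B7->T; records B1=F, B2=T, B3=E, B4=F, B5=F, B6=F, B7=T, B8=S
run #6 (r=2, x=5) runs B1->F, B3->S, B2->T, B4->F, B5->T, B6->T, B8->E, B7->T; records B1=F, B2=T, B3=S, B4=F, B5=T, B6=T, B7=T, B8=E
together the pool reaches 19 outcomes: B1=F, B2=T, B3=S, B3=E, B4=T, B4=F, B5=T, B5=F, B6=T, B6=F, B7=T, B7=F, B8=S, B8=E, B9=T, B9=F, B10=T, B10=F, B11=T
size 1 is not enough: best union over all size-1 subsets is 10/19
size 2 is not enough: best union over all size-2 subsets is 16/19
size 3 is not enough: best union over all size-3 subsets is 18/19
inputs {1, 2, 4, 5} (size 4) cover everything; no size-4 subset with a lexicographically smaller index list covers all 19

Answer: 4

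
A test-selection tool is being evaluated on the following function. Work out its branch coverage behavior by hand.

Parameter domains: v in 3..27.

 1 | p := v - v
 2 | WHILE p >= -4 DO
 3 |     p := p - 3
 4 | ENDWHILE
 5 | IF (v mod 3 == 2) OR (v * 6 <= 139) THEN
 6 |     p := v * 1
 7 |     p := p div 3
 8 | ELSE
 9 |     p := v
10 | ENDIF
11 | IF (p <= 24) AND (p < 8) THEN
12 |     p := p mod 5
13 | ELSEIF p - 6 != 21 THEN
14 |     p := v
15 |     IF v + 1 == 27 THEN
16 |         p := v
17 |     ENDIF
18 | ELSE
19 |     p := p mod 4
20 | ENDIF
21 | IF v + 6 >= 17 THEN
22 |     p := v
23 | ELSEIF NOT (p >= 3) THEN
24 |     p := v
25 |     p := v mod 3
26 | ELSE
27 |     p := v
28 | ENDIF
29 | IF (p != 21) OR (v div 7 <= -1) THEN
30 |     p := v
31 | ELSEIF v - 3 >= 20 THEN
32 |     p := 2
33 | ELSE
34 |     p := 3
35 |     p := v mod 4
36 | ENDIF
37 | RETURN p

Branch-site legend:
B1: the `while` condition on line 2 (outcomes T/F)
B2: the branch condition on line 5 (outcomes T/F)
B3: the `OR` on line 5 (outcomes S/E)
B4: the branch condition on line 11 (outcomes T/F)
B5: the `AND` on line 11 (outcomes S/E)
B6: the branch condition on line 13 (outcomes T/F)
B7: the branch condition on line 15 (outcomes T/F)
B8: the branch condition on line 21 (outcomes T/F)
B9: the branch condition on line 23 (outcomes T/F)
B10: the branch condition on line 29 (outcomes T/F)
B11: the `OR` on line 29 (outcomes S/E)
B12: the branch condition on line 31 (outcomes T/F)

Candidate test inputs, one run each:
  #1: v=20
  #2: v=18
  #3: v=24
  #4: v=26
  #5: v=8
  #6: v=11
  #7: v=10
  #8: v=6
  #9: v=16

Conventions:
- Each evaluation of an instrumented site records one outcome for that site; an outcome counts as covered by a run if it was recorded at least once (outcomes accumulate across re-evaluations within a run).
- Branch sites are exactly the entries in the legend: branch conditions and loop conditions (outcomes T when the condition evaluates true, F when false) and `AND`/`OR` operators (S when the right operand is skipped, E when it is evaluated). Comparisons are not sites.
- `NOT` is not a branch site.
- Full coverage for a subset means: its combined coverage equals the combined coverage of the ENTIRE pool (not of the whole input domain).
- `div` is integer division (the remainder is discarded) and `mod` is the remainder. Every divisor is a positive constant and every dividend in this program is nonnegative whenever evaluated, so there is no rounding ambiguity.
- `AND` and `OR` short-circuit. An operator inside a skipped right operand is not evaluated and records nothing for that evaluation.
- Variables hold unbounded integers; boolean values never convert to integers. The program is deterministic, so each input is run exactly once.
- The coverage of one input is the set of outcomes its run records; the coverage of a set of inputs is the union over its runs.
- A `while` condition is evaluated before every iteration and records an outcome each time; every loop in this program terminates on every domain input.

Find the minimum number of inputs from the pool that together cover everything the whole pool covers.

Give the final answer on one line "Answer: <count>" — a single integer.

#1 (v=20) -> covered: B1=T, B1=F, B2=T, B3=S, B4=T, B5=E, B8=T, B10=T, B11=S
#2 (v=18) -> covered: B1=T, B1=F, B2=T, B3=E, B4=T, B5=E, B8=T, B10=T, B11=S
#3 (v=24) -> covered: B1=T, B1=F, B2=F, B3=E, B4=F, B5=E, B6=T, B7=F, B8=T, B10=T, B11=S
#4 (v=26) -> covered: B1=T, B1=F, B2=T, B3=S, B4=F, B5=E, B6=T, B7=T, B8=T, B10=T, B11=S
#5 (v=8) -> covered: B1=T, B1=F, B2=T, B3=S, B4=T, B5=E, B8=F, B9=T, B10=T, B11=S
#6 (v=11) -> covered: B1=T, B1=F, B2=T, B3=S, B4=T, B5=E, B8=T, B10=T, B11=S
#7 (v=10) -> covered: B1=T, B1=F, B2=T, B3=E, B4=T, B5=E, B8=F, B9=F, B10=T, B11=S
#8 (v=6) -> covered: B1=T, B1=F, B2=T, B3=E, B4=T, B5=E, B8=F, B9=T, B10=T, B11=S
#9 (v=16) -> covered: B1=T, B1=F, B2=T, B3=E, B4=T, B5=E, B8=T, B10=T, B11=S
pool-wide coverage (18 outcomes): B1=T, B1=F, B2=T, B2=F, B3=S, B3=E, B4=T, B4=F, B5=E, B6=T, B7=T, B7=F, B8=T, B8=F, B9=T, B9=F, B10=T, B11=S
no size-1 subset reaches all 18 outcomes (best union: 11/18)
no size-2 subset reaches all 18 outcomes (best union: 16/18)
no size-3 subset reaches all 18 outcomes (best union: 17/18)
at size 4, {3, 4, 5, 7} reaches all 18 outcomes; every lexicographically earlier size-4 subset fails

Answer: 4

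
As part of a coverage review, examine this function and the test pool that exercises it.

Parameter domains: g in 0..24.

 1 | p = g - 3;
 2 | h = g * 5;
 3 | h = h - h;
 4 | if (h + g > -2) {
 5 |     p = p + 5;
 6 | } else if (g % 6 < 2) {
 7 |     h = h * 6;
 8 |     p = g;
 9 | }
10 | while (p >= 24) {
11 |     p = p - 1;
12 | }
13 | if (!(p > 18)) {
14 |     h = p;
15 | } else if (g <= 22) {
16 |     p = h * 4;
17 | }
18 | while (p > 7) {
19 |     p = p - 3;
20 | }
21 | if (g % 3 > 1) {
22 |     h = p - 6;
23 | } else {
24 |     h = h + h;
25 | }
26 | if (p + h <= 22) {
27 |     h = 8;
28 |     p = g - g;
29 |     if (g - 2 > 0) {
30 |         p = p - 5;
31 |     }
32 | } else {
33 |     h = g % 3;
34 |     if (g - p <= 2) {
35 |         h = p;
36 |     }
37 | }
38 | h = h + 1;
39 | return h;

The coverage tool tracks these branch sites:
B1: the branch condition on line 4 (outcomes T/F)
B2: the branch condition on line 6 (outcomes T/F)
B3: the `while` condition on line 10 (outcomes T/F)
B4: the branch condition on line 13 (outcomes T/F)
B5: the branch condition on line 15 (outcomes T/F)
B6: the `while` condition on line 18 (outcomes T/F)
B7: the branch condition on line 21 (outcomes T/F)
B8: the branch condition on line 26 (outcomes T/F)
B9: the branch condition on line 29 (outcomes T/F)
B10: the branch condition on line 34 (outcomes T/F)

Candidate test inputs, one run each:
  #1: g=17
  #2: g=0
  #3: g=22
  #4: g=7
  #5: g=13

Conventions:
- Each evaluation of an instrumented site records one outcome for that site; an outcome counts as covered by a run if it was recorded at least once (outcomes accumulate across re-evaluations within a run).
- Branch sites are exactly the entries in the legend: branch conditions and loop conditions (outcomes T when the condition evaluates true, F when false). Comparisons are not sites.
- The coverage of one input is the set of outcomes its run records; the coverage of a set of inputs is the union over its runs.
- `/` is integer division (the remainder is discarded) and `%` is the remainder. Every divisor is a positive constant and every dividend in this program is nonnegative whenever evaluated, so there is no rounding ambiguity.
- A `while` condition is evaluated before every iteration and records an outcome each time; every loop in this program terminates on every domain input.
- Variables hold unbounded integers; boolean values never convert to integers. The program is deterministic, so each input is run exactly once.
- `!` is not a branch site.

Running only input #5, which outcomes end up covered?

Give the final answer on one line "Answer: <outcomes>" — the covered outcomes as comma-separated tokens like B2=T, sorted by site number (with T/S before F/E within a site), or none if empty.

Simulating input #5 (g=13) step by step:
  B1->T, B3->F, B4->T, B6->T, B6->T, B6->T, B6->F, B7->F, B8->F, B10->F
as a set, this run covers: B1=T, B3=F, B4=T, B6=T, B6=F, B7=F, B8=F, B10=F

Answer: B1=T, B3=F, B4=T, B6=T, B6=F, B7=F, B8=F, B10=F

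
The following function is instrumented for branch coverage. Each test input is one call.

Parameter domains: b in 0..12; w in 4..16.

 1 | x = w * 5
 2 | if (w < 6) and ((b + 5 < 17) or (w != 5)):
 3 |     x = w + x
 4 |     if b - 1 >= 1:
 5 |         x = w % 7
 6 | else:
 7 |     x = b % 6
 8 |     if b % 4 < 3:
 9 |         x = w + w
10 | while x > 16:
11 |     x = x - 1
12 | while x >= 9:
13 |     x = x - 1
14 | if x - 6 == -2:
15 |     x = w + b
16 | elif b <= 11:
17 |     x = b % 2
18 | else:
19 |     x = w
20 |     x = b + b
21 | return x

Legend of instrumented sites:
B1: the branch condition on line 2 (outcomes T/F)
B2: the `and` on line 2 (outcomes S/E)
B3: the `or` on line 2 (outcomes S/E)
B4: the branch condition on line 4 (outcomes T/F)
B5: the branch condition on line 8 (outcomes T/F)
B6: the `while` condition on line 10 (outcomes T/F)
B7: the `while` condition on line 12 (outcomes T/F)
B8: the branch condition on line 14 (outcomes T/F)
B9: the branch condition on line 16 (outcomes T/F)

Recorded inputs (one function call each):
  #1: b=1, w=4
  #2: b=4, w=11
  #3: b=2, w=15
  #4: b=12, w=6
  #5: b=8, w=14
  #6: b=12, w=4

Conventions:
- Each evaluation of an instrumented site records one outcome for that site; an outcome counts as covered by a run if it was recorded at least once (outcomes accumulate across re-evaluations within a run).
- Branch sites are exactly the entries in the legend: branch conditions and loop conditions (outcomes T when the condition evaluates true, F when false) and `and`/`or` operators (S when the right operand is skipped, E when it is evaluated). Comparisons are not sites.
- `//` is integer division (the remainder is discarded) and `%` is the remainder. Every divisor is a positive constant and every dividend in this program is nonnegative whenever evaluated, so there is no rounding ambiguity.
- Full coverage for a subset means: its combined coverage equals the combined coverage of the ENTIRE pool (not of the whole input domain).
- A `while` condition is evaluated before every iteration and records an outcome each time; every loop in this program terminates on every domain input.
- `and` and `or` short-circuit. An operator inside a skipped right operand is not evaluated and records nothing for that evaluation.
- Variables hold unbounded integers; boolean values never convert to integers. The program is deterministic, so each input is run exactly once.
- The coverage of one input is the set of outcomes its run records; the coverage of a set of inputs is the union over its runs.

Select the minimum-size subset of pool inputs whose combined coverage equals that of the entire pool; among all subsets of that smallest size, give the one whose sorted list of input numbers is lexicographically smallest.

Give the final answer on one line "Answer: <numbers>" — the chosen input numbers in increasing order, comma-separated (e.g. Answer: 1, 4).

test 1 (b=1, w=4) fires B2->E, B3->S, B1->T, B4->F, B6->T, B6->T, B6->T, B6->T, B6->T, B6->T, B6->T, B6->T, B6->F, B7->T, ...; hits B1=T, B2=E, B3=S, B4=F, B6=T, B6=F, B7=T, B7=F, B8=F, B9=T
test 2 (b=4, w=11) fires B2->S, B1->F, B5->T, B6->T, B6->T, B6->T, B6->T, B6->T, B6->T, B6->F, B7->T, B7->T, B7->T, B7->T, ...; hits B1=F, B2=S, B5=T, B6=T, B6=F, B7=T, B7=F, B8=F, B9=T
test 3 (b=2, w=15) fires B2->S, B1->F, B5->T, B6->T, B6->T, B6->T, B6->T, B6->T, B6->T, B6->T, B6->T, B6->T, B6->T, B6->T, ...; hits B1=F, B2=S, B5=T, B6=T, B6=F, B7=T, B7=F, B8=F, B9=T
test 4 (b=12, w=6) fires B2->S, B1->F, B5->T, B6->F, B7->T, B7->T, B7->T, B7->T, B7->F, B8->F, B9->F; hits B1=F, B2=S, B5=T, B6=F, B7=T, B7=F, B8=F, B9=F
test 5 (b=8, w=14) fires B2->S, B1->F, B5->T, B6->T, B6->T, B6->T, B6->T, B6->T, B6->T, B6->T, B6->T, B6->T, B6->T, B6->T, ...; hits B1=F, B2=S, B5=T, B6=T, B6=F, B7=T, B7=F, B8=F, B9=T
test 6 (b=12, w=4) fires B2->E, B3->E, B1->T, B4->T, B6->F, B7->F, B8->T; hits B1=T, B2=E, B3=E, B4=T, B6=F, B7=F, B8=T
together the pool reaches 17 outcomes: B1=T, B1=F, B2=S, B2=E, B3=S, B3=E, B4=T, B4=F, B5=T, B6=T, B6=F, B7=T, B7=F, B8=T, B8=F, B9=T, B9=F
every size-1 subset falls short of the 17 outcomes (best: 10/17)
every size-2 subset falls short of the 17 outcomes (best: 14/17)
inputs {1, 4, 6} (size 3) cover everything; no size-3 subset with a lexicographically smaller index list covers all 17

Answer: 1, 4, 6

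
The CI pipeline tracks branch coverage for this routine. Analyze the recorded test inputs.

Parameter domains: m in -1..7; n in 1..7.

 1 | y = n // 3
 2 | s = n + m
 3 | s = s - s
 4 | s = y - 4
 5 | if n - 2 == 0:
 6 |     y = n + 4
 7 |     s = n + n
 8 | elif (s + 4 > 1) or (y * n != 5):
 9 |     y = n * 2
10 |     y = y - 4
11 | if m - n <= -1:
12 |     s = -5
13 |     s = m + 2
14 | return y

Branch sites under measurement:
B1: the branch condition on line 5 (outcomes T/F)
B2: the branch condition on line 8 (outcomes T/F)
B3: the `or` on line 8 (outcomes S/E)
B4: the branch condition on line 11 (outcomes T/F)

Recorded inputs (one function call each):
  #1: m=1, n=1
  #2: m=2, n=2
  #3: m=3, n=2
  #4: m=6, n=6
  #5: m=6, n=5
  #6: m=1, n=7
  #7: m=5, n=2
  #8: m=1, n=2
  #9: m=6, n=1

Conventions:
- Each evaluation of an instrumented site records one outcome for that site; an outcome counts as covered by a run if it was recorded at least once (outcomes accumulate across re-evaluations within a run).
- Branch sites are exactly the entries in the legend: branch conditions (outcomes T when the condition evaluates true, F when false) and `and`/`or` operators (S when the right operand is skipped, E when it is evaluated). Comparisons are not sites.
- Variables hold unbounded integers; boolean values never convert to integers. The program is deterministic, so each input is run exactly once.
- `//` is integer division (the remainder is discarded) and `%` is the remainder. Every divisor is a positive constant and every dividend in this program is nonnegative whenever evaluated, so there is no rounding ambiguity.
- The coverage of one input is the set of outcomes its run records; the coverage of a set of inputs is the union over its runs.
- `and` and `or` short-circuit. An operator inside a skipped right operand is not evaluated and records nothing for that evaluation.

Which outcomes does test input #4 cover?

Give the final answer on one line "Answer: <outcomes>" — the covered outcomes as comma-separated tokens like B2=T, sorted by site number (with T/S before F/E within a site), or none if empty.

Tracing the run of input #4 (m=6, n=6):
  B1->F, B3->S, B2->T, B4->F
deduplicating events, the covered set is: B1=F, B2=T, B3=S, B4=F

Answer: B1=F, B2=T, B3=S, B4=F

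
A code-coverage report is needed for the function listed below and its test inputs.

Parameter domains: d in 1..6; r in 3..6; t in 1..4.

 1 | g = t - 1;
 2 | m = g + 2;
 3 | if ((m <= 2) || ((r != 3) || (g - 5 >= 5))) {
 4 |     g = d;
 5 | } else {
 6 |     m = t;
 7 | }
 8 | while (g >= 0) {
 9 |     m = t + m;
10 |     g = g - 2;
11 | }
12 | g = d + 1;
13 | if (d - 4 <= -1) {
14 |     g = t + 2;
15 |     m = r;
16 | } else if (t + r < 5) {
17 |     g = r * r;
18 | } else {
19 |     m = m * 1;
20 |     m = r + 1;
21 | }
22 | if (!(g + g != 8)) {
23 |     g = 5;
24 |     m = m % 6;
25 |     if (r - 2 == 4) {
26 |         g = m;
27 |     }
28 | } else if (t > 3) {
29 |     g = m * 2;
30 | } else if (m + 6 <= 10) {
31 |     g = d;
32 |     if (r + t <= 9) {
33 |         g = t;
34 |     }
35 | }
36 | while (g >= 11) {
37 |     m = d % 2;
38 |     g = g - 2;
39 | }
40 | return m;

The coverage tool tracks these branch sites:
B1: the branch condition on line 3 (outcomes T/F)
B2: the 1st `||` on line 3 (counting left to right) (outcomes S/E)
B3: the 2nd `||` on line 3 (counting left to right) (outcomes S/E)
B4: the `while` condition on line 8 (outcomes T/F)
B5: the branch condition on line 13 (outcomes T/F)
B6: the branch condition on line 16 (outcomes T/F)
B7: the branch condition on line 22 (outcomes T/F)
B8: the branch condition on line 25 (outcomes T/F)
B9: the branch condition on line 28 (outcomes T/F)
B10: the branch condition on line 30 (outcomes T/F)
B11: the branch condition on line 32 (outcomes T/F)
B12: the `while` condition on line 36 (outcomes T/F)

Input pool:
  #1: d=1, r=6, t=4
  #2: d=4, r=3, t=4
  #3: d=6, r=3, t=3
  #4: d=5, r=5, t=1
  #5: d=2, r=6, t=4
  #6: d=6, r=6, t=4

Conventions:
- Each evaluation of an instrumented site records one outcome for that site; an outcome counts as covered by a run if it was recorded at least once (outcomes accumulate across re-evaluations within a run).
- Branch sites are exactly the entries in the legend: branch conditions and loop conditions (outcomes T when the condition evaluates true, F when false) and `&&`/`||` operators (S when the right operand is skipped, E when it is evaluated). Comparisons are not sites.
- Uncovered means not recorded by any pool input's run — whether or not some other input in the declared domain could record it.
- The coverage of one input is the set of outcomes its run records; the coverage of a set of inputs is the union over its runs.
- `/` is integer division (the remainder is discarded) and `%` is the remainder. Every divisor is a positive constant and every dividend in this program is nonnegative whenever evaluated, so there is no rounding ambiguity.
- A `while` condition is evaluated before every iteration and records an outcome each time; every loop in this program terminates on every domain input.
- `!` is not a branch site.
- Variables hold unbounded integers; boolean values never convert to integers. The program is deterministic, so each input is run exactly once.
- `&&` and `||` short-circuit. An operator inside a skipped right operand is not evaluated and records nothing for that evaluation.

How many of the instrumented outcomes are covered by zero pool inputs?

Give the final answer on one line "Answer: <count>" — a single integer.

#1 (d=1, r=6, t=4) -> B2->E, B3->S, B1->T, B4->T, B4->F, B5->T, B7->F, B9->T, B12->T, B12->F; covered: B1=T, B2=E, B3=S, B4=T, B4=F, B5=T, B7=F, B9=T, B12=T, B12=F
#2 (d=4, r=3, t=4) -> B2->E, B3->E, B1->F, B4->T, B4->T, B4->F, B5->F, B6->F, B7->F, B9->T, B12->F; covered: B1=F, B2=E, B3=E, B4=T, B4=F, B5=F, B6=F, B7=F, B9=T, B12=F
#3 (d=6, r=3, t=3) -> B2->E, B3->E, B1->F, B4->T, B4->T, B4->F, B5->F, B6->F, B7->F, B9->F, B10->T, B11->T, B12->F; covered: B1=F, B2=E, B3=E, B4=T, B4=F, B5=F, B6=F, B7=F, B9=F, B10=T, B11=T, B12=F
#4 (d=5, r=5, t=1) -> B2->S, B1->T, B4->T, B4->T, B4->T, B4->F, B5->F, B6->F, B7->F, B9->F, B10->F, B12->F; covered: B1=T, B2=S, B4=T, B4=F, B5=F, B6=F, B7=F, B9=F, B10=F, B12=F
#5 (d=2, r=6, t=4) -> B2->E, B3->S, B1->T, B4->T, B4->T, B4->F, B5->T, B7->F, B9->T, B12->T, B12->F; covered: B1=T, B2=E, B3=S, B4=T, B4=F, B5=T, B7=F, B9=T, B12=T, B12=F
#6 (d=6, r=6, t=4) -> B2->E, B3->S, B1->T, B4->T, B4->T, B4->T, B4->T, B4->F, B5->F, B6->F, B7->F, B9->T, B12->T, B12->T, ...; covered: B1=T, B2=E, B3=S, B4=T, B4=F, B5=F, B6=F, B7=F, B9=T, B12=T, B12=F
union over the pool: B1=T, B1=F, B2=S, B2=E, B3=S, B3=E, B4=T, B4=F, B5=T, B5=F, B6=F, B7=F, B9=T, B9=F, B10=T, B10=F, B11=T, B12=T, B12=F
uncovered (5 of 24): B6=T, B7=T, B8=T, B8=F, B11=F

Answer: 5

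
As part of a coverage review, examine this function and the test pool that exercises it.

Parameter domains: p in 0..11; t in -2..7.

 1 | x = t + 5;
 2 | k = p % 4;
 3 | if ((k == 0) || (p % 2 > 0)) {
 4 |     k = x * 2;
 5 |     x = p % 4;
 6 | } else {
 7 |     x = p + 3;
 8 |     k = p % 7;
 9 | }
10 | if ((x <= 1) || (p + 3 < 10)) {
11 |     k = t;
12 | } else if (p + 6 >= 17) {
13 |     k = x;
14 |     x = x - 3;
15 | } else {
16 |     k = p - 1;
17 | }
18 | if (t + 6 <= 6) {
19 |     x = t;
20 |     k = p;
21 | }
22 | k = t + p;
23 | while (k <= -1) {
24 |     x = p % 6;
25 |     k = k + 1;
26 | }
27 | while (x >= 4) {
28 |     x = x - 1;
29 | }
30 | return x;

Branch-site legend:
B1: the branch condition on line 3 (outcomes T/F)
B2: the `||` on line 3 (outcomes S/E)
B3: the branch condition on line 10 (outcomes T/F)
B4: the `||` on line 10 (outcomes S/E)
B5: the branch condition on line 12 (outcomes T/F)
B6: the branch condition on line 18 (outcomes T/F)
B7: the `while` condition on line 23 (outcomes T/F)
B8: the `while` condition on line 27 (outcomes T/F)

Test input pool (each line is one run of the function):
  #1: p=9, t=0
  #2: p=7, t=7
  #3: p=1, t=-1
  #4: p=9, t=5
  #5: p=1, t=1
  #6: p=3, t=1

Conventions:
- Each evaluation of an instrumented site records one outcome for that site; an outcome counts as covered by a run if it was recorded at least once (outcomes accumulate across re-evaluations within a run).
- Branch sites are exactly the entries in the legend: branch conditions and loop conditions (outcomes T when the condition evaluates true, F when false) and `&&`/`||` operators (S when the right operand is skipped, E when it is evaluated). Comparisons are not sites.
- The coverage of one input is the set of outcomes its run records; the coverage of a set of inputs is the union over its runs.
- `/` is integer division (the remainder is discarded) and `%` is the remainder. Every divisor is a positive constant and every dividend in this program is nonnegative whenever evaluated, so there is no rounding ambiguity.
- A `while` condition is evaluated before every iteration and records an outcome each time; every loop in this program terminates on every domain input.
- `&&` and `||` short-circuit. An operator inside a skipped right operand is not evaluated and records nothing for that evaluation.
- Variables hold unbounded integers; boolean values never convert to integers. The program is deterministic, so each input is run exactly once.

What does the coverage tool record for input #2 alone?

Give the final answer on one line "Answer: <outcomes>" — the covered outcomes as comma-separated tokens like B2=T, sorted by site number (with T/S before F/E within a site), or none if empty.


Event log for input #2 (p=7, t=7):
  B2->E, B1->T, B4->E, B3->F, B5->F, B6->F, B7->F, B8->F
deduplicating events, the covered set is: B1=T, B2=E, B3=F, B4=E, B5=F, B6=F, B7=F, B8=F
Answer: B1=T, B2=E, B3=F, B4=E, B5=F, B6=F, B7=F, B8=F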